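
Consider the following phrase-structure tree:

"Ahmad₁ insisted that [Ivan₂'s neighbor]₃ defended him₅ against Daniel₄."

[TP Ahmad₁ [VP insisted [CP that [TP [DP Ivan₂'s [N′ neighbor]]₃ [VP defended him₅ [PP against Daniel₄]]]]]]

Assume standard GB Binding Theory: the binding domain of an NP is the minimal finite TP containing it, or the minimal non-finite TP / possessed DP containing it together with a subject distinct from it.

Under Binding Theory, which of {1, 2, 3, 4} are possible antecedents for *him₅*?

{1, 2}

*him* is a pronoun, so Principle B applies: it must be free in its binding domain.
Binding domain of *him₅*: the embedded TP, whose subject is [Ivan₂'s neighbor]₃.
*Ahmad₁* c-commands the pronoun but from outside its binding domain, and is not c-commanded by it → coindexation permitted.
*Ivan₂* and the pronoun do not c-command one another → neither Principle B nor Principle C is at stake; coindexation permitted.
*[Ivan₂'s neighbor]₃* c-commands the pronoun within its binding domain → coindexation would violate Principle B.
*Daniel₄*: the pronoun c-commands this R-expression → coindexation would violate Principle C on *Daniel₄*.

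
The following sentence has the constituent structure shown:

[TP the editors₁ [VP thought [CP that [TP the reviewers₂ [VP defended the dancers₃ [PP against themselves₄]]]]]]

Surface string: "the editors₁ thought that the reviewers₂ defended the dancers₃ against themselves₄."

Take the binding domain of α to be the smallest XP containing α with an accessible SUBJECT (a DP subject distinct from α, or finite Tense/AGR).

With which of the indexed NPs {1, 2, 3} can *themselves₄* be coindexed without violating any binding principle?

*themselves* is an anaphor, so Principle A applies: it must be bound in its binding domain.
Binding domain of *themselves₄*: the embedded TP, whose subject is the reviewers₂.
*the editors₁* c-commands the anaphor but is outside its binding domain → cannot satisfy Principle A.
*the reviewers₂* c-commands the anaphor within its binding domain → licit binder.
*the dancers₃* c-commands the anaphor within its binding domain → licit binder.

{2, 3}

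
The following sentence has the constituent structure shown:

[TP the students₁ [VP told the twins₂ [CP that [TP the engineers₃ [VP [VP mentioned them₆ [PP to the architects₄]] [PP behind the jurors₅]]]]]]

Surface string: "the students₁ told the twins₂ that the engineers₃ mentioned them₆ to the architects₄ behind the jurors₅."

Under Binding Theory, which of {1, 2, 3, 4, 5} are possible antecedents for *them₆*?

{1, 2, 5}

*them* is a pronoun, so Principle B applies: it must be free in its binding domain.
Binding domain of *them₆*: the embedded TP, whose subject is the engineers₃.
*the students₁* c-commands the pronoun but from outside its binding domain, and is not c-commanded by it → coindexation permitted.
*the twins₂* c-commands the pronoun but from outside its binding domain, and is not c-commanded by it → coindexation permitted.
*the engineers₃* c-commands the pronoun within its binding domain → coindexation would violate Principle B.
*the architects₄*: the pronoun c-commands this R-expression → coindexation would violate Principle C on *the architects₄*.
*the jurors₅* and the pronoun do not c-command one another → neither Principle B nor Principle C is at stake; coindexation permitted.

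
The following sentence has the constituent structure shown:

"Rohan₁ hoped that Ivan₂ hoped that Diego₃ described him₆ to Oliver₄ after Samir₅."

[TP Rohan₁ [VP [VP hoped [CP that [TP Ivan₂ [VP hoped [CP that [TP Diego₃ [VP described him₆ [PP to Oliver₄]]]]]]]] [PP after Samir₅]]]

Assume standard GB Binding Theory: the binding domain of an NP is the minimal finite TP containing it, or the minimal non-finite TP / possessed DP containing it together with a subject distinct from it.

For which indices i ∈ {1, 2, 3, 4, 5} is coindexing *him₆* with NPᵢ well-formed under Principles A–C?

{1, 2, 5}

*him* is a pronoun, so Principle B applies: it must be free in its binding domain.
Binding domain of *him₆*: the embedded TP, whose subject is Diego₃.
*Rohan₁* c-commands the pronoun but from outside its binding domain, and is not c-commanded by it → coindexation permitted.
*Ivan₂* c-commands the pronoun but from outside its binding domain, and is not c-commanded by it → coindexation permitted.
*Diego₃* c-commands the pronoun within its binding domain → coindexation would violate Principle B.
*Oliver₄*: the pronoun c-commands this R-expression → coindexation would violate Principle C on *Oliver₄*.
*Samir₅* and the pronoun do not c-command one another → neither Principle B nor Principle C is at stake; coindexation permitted.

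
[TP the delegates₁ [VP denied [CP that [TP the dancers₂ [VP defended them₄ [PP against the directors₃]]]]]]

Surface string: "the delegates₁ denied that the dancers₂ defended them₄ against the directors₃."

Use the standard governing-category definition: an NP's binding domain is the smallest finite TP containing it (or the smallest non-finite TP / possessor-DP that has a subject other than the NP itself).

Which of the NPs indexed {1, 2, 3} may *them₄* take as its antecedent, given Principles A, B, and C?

{1}

*them* is a pronoun, so Principle B applies: it must be free in its binding domain.
Binding domain of *them₄*: the embedded TP, whose subject is the dancers₂.
*the delegates₁* c-commands the pronoun but from outside its binding domain, and is not c-commanded by it → coindexation permitted.
*the dancers₂* c-commands the pronoun within its binding domain → coindexation would violate Principle B.
*the directors₃*: the pronoun c-commands this R-expression → coindexation would violate Principle C on *the directors₃*.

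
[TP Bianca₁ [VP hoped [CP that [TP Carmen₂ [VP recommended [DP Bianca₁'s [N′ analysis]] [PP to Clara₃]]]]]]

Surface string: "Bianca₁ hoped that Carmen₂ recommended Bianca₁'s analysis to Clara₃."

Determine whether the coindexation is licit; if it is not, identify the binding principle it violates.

Principle C

The two coindexed NPs are *Bianca₁* (the lower occurrence) and *Bianca₁* (the higher occurrence).
*Bianca₁* (the lower occurrence) is an R-expression. Principle C requires it to be free everywhere.
*Bianca₁* (the higher occurrence) c-commands it and carries the same index.
The R-expression is bound → Principle C violation.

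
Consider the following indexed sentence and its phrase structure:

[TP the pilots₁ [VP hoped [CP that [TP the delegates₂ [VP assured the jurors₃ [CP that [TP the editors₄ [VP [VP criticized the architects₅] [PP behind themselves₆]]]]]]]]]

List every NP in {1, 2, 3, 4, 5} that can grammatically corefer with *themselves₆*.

*themselves* is an anaphor, so Principle A applies: it must be bound in its binding domain.
Binding domain of *themselves₆*: the embedded TP, whose subject is the editors₄.
*the pilots₁* c-commands the anaphor but is outside its binding domain → cannot satisfy Principle A.
*the delegates₂* c-commands the anaphor but is outside its binding domain → cannot satisfy Principle A.
*the jurors₃* c-commands the anaphor but is outside its binding domain → cannot satisfy Principle A.
*the editors₄* c-commands the anaphor within its binding domain → licit binder.
*the architects₅* does not c-command the anaphor → cannot bind it.

{4}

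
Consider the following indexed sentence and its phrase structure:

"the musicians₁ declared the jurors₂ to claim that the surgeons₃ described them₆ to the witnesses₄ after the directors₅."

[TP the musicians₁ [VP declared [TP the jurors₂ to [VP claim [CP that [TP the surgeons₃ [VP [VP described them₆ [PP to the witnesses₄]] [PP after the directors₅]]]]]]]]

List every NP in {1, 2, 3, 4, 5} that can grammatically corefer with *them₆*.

{1, 2, 5}

*them* is a pronoun, so Principle B applies: it must be free in its binding domain.
Binding domain of *them₆*: the embedded TP, whose subject is the surgeons₃.
*the musicians₁* c-commands the pronoun but from outside its binding domain, and is not c-commanded by it → coindexation permitted.
*the jurors₂* c-commands the pronoun but from outside its binding domain, and is not c-commanded by it → coindexation permitted.
*the surgeons₃* c-commands the pronoun within its binding domain → coindexation would violate Principle B.
*the witnesses₄*: the pronoun c-commands this R-expression → coindexation would violate Principle C on *the witnesses₄*.
*the directors₅* and the pronoun do not c-command one another → neither Principle B nor Principle C is at stake; coindexation permitted.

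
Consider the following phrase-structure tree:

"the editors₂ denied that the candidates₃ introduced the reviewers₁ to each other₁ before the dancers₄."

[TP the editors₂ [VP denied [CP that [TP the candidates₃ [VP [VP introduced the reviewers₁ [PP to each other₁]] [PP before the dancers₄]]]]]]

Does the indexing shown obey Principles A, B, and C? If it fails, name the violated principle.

grammatical

The two coindexed NPs are *the reviewers₁* and *each other₁*.
*each other₁* is an anaphor; its binding domain is the embedded TP, whose subject is the candidates₃. *the reviewers₁* c-commands it within that domain and shares its index, so Principle A is satisfied.
*the reviewers₁* is an R-expression; *each other₁* does not c-command it, and no other NP shares its index, so Principle C is satisfied.
All principles are respected.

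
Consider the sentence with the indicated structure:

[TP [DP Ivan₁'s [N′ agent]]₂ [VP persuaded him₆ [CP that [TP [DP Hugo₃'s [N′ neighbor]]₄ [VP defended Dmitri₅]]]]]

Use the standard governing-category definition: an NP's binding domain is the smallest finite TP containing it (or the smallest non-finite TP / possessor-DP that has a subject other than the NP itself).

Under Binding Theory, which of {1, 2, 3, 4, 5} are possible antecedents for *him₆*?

{1}

*him* is a pronoun, so Principle B applies: it must be free in its binding domain.
Binding domain of *him₆*: the matrix TP, whose subject is [Ivan₁'s agent]₂.
*Ivan₁* and the pronoun do not c-command one another → neither Principle B nor Principle C is at stake; coindexation permitted.
*[Ivan₁'s agent]₂* c-commands the pronoun within its binding domain → coindexation would violate Principle B.
*Hugo₃*: the pronoun c-commands this R-expression → coindexation would violate Principle C on *Hugo₃*.
*[Hugo₃'s neighbor]₄*: the pronoun c-commands this R-expression → coindexation would violate Principle C on *[Hugo₃'s neighbor]₄*.
*Dmitri₅*: the pronoun c-commands this R-expression → coindexation would violate Principle C on *Dmitri₅*.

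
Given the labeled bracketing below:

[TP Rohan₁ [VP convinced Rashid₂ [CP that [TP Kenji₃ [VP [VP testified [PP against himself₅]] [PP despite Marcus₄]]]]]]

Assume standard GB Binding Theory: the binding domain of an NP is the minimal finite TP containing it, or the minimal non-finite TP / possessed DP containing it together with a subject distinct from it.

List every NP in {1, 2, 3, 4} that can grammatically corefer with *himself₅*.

{3}

*himself* is an anaphor, so Principle A applies: it must be bound in its binding domain.
Binding domain of *himself₅*: the embedded TP, whose subject is Kenji₃.
*Rohan₁* c-commands the anaphor but is outside its binding domain → cannot satisfy Principle A.
*Rashid₂* c-commands the anaphor but is outside its binding domain → cannot satisfy Principle A.
*Kenji₃* c-commands the anaphor within its binding domain → licit binder.
*Marcus₄* does not c-command the anaphor → cannot bind it.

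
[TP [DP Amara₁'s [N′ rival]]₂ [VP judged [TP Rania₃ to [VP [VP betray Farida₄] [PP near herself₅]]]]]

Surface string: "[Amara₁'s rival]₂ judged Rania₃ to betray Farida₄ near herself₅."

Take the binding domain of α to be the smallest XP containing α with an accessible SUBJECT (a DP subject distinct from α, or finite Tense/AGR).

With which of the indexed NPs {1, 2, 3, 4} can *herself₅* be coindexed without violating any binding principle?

{3}

*herself* is an anaphor, so Principle A applies: it must be bound in its binding domain.
Binding domain of *herself₅*: the embedded TP, whose subject is Rania₃.
*Amara₁* does not c-command the anaphor → cannot bind it.
*[Amara₁'s rival]₂* c-commands the anaphor but is outside its binding domain → cannot satisfy Principle A.
*Rania₃* c-commands the anaphor within its binding domain → licit binder.
*Farida₄* does not c-command the anaphor → cannot bind it.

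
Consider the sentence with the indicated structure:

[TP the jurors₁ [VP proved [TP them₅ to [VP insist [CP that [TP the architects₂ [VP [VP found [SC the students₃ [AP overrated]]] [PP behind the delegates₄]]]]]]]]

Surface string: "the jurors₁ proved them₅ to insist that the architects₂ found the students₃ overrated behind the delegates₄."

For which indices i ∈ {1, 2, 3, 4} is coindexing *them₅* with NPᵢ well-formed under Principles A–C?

*them* is a pronoun, so Principle B applies: it must be free in its binding domain.
Binding domain of *them₅*: the matrix TP, whose subject is the jurors₁.
*the jurors₁* c-commands the pronoun within its binding domain → coindexation would violate Principle B.
*the architects₂*: the pronoun c-commands this R-expression → coindexation would violate Principle C on *the architects₂*.
*the students₃*: the pronoun c-commands this R-expression → coindexation would violate Principle C on *the students₃*.
*the delegates₄*: the pronoun c-commands this R-expression → coindexation would violate Principle C on *the delegates₄*.

none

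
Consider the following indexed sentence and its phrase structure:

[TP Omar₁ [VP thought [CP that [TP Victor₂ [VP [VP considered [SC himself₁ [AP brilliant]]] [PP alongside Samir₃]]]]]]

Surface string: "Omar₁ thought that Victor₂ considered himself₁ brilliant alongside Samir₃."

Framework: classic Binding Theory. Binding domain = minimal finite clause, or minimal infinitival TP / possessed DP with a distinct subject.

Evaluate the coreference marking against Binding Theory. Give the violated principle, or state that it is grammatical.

The two coindexed NPs are *Omar₁* and *himself₁*.
*himself₁* is an anaphor. Principle A requires it to be bound within its binding domain — the embedded TP, whose subject is Victor₂.
Within that domain it is c-commanded by *Victor₂*, which does not share its index.
*Omar₁* does c-command the anaphor, but from outside its binding domain.
The anaphor is unbound in its domain → Principle A violation.

Principle A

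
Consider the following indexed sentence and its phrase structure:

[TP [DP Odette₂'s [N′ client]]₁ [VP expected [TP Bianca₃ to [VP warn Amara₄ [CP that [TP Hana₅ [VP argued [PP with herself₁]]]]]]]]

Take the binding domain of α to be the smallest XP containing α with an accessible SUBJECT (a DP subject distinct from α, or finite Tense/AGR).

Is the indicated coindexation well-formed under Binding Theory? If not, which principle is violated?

Principle A

The two coindexed NPs are *[Odette₂'s client]₁* and *herself₁*.
*herself₁* is an anaphor. Principle A requires it to be bound within its binding domain — the embedded TP, whose subject is Hana₅.
Within that domain it is c-commanded by *Hana₅*, which does not share its index.
*[Odette₂'s client]₁* does c-command the anaphor, but from outside its binding domain.
The anaphor is unbound in its domain → Principle A violation.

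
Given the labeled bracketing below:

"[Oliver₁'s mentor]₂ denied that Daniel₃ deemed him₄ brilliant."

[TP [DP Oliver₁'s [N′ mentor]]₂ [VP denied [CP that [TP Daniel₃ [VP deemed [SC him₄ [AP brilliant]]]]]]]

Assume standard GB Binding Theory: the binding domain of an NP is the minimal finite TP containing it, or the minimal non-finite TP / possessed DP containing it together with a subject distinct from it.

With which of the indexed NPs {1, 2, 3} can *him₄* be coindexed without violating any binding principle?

{1, 2}

*him* is a pronoun, so Principle B applies: it must be free in its binding domain.
Binding domain of *him₄*: the embedded TP, whose subject is Daniel₃.
*Oliver₁* and the pronoun do not c-command one another → neither Principle B nor Principle C is at stake; coindexation permitted.
*[Oliver₁'s mentor]₂* c-commands the pronoun but from outside its binding domain, and is not c-commanded by it → coindexation permitted.
*Daniel₃* c-commands the pronoun within its binding domain → coindexation would violate Principle B.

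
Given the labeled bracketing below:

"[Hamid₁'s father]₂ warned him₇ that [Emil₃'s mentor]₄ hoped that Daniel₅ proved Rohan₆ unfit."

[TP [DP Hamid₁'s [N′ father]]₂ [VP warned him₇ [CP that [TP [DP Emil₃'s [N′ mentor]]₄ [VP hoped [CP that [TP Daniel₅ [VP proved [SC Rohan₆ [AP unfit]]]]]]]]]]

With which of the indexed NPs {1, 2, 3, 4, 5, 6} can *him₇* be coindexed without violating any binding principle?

{1}

*him* is a pronoun, so Principle B applies: it must be free in its binding domain.
Binding domain of *him₇*: the matrix TP, whose subject is [Hamid₁'s father]₂.
*Hamid₁* and the pronoun do not c-command one another → neither Principle B nor Principle C is at stake; coindexation permitted.
*[Hamid₁'s father]₂* c-commands the pronoun within its binding domain → coindexation would violate Principle B.
*Emil₃*: the pronoun c-commands this R-expression → coindexation would violate Principle C on *Emil₃*.
*[Emil₃'s mentor]₄*: the pronoun c-commands this R-expression → coindexation would violate Principle C on *[Emil₃'s mentor]₄*.
*Daniel₅*: the pronoun c-commands this R-expression → coindexation would violate Principle C on *Daniel₅*.
*Rohan₆*: the pronoun c-commands this R-expression → coindexation would violate Principle C on *Rohan₆*.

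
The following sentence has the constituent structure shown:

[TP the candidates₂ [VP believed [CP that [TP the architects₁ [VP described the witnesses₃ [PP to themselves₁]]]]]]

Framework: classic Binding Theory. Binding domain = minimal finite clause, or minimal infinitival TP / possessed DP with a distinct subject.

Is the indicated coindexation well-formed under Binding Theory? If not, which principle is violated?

grammatical

The two coindexed NPs are *the architects₁* and *themselves₁*.
*themselves₁* is an anaphor; its binding domain is the embedded TP, whose subject is the architects₁. *the architects₁* c-commands it within that domain and shares its index, so Principle A is satisfied.
*the architects₁* is an R-expression; *themselves₁* does not c-command it, and no other NP shares its index, so Principle C is satisfied.
All principles are respected.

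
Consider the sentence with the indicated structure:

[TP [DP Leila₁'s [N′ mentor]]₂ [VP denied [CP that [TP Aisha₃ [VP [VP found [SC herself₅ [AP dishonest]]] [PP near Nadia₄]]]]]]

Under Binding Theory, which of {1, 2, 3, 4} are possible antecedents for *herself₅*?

*herself* is an anaphor, so Principle A applies: it must be bound in its binding domain.
Binding domain of *herself₅*: the embedded TP, whose subject is Aisha₃.
*Leila₁* does not c-command the anaphor → cannot bind it.
*[Leila₁'s mentor]₂* c-commands the anaphor but is outside its binding domain → cannot satisfy Principle A.
*Aisha₃* c-commands the anaphor within its binding domain → licit binder.
*Nadia₄* does not c-command the anaphor → cannot bind it.

{3}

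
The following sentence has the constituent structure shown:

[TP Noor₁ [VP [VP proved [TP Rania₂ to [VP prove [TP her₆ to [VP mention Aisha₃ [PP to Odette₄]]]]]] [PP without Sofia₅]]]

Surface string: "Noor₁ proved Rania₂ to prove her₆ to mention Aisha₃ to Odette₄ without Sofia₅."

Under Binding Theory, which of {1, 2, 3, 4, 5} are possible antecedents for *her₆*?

{1, 5}

*her* is a pronoun, so Principle B applies: it must be free in its binding domain.
Binding domain of *her₆*: the embedded TP, whose subject is Rania₂.
*Noor₁* c-commands the pronoun but from outside its binding domain, and is not c-commanded by it → coindexation permitted.
*Rania₂* c-commands the pronoun within its binding domain → coindexation would violate Principle B.
*Aisha₃*: the pronoun c-commands this R-expression → coindexation would violate Principle C on *Aisha₃*.
*Odette₄*: the pronoun c-commands this R-expression → coindexation would violate Principle C on *Odette₄*.
*Sofia₅* and the pronoun do not c-command one another → neither Principle B nor Principle C is at stake; coindexation permitted.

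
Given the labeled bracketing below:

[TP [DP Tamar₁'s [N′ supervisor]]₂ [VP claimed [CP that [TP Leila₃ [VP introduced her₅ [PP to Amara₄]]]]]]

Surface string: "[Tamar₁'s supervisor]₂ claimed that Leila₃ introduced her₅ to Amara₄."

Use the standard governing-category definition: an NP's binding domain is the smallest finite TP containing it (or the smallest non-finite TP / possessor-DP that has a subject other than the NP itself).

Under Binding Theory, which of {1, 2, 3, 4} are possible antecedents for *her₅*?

{1, 2}

*her* is a pronoun, so Principle B applies: it must be free in its binding domain.
Binding domain of *her₅*: the embedded TP, whose subject is Leila₃.
*Tamar₁* and the pronoun do not c-command one another → neither Principle B nor Principle C is at stake; coindexation permitted.
*[Tamar₁'s supervisor]₂* c-commands the pronoun but from outside its binding domain, and is not c-commanded by it → coindexation permitted.
*Leila₃* c-commands the pronoun within its binding domain → coindexation would violate Principle B.
*Amara₄*: the pronoun c-commands this R-expression → coindexation would violate Principle C on *Amara₄*.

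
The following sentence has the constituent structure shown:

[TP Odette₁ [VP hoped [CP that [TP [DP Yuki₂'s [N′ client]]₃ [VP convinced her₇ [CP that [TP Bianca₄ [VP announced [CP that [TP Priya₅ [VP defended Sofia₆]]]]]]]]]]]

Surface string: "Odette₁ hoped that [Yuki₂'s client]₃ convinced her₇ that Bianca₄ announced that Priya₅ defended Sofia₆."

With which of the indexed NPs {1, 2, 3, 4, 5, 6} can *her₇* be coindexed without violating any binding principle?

{1, 2}

*her* is a pronoun, so Principle B applies: it must be free in its binding domain.
Binding domain of *her₇*: the embedded TP, whose subject is [Yuki₂'s client]₃.
*Odette₁* c-commands the pronoun but from outside its binding domain, and is not c-commanded by it → coindexation permitted.
*Yuki₂* and the pronoun do not c-command one another → neither Principle B nor Principle C is at stake; coindexation permitted.
*[Yuki₂'s client]₃* c-commands the pronoun within its binding domain → coindexation would violate Principle B.
*Bianca₄*: the pronoun c-commands this R-expression → coindexation would violate Principle C on *Bianca₄*.
*Priya₅*: the pronoun c-commands this R-expression → coindexation would violate Principle C on *Priya₅*.
*Sofia₆*: the pronoun c-commands this R-expression → coindexation would violate Principle C on *Sofia₆*.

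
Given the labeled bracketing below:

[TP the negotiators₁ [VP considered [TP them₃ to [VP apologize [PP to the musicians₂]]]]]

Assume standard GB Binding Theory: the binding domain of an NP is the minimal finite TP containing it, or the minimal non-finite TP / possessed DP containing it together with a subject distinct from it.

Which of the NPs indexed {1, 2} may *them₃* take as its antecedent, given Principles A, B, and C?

*them* is a pronoun, so Principle B applies: it must be free in its binding domain.
Binding domain of *them₃*: the matrix TP, whose subject is the negotiators₁.
*the negotiators₁* c-commands the pronoun within its binding domain → coindexation would violate Principle B.
*the musicians₂*: the pronoun c-commands this R-expression → coindexation would violate Principle C on *the musicians₂*.

none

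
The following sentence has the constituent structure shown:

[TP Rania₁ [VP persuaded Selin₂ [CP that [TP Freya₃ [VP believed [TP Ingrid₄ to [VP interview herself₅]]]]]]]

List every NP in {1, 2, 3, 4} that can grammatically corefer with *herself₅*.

*herself* is an anaphor, so Principle A applies: it must be bound in its binding domain.
Binding domain of *herself₅*: the embedded TP, whose subject is Ingrid₄.
*Rania₁* c-commands the anaphor but is outside its binding domain → cannot satisfy Principle A.
*Selin₂* c-commands the anaphor but is outside its binding domain → cannot satisfy Principle A.
*Freya₃* c-commands the anaphor but is outside its binding domain → cannot satisfy Principle A.
*Ingrid₄* c-commands the anaphor within its binding domain → licit binder.

{4}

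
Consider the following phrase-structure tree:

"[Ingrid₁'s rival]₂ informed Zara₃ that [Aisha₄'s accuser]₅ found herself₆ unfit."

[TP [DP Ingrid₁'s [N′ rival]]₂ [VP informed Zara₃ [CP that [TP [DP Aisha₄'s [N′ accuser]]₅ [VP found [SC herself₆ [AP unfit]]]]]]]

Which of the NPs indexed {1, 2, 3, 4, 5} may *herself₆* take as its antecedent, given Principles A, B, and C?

{5}

*herself* is an anaphor, so Principle A applies: it must be bound in its binding domain.
Binding domain of *herself₆*: the embedded TP, whose subject is [Aisha₄'s accuser]₅.
*Ingrid₁* does not c-command the anaphor → cannot bind it.
*[Ingrid₁'s rival]₂* c-commands the anaphor but is outside its binding domain → cannot satisfy Principle A.
*Zara₃* c-commands the anaphor but is outside its binding domain → cannot satisfy Principle A.
*Aisha₄* does not c-command the anaphor → cannot bind it.
*[Aisha₄'s accuser]₅* c-commands the anaphor within its binding domain → licit binder.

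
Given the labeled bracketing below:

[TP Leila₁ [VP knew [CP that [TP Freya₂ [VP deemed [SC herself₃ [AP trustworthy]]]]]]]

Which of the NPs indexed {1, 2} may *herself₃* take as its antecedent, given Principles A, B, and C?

{2}

*herself* is an anaphor, so Principle A applies: it must be bound in its binding domain.
Binding domain of *herself₃*: the embedded TP, whose subject is Freya₂.
*Leila₁* c-commands the anaphor but is outside its binding domain → cannot satisfy Principle A.
*Freya₂* c-commands the anaphor within its binding domain → licit binder.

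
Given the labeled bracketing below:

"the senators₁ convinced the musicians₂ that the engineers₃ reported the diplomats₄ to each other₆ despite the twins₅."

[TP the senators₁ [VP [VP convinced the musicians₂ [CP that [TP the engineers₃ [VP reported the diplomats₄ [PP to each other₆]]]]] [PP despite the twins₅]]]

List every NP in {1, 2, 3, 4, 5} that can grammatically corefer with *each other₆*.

*each other* is an anaphor, so Principle A applies: it must be bound in its binding domain.
Binding domain of *each other₆*: the embedded TP, whose subject is the engineers₃.
*the senators₁* c-commands the anaphor but is outside its binding domain → cannot satisfy Principle A.
*the musicians₂* c-commands the anaphor but is outside its binding domain → cannot satisfy Principle A.
*the engineers₃* c-commands the anaphor within its binding domain → licit binder.
*the diplomats₄* c-commands the anaphor within its binding domain → licit binder.
*the twins₅* does not c-command the anaphor → cannot bind it.

{3, 4}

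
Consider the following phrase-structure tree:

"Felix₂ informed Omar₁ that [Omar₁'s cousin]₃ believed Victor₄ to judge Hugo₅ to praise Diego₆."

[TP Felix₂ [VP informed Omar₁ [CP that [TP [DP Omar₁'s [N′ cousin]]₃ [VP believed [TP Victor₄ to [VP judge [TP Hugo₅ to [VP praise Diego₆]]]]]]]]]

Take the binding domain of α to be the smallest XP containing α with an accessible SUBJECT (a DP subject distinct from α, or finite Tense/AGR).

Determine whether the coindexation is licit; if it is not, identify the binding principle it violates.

The two coindexed NPs are *Omar₁* (the higher occurrence) and *Omar₁* (the lower occurrence).
*Omar₁* (the lower occurrence) is an R-expression. Principle C requires it to be free everywhere.
*Omar₁* (the higher occurrence) c-commands it and carries the same index.
The R-expression is bound → Principle C violation.

Principle C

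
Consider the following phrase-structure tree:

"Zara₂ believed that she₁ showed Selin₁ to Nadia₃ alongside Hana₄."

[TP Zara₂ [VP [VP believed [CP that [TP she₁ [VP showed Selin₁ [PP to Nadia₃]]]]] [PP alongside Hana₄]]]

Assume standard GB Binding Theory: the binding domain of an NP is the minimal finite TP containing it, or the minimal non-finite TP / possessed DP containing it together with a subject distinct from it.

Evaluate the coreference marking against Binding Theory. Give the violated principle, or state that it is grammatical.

The two coindexed NPs are *she₁* and *Selin₁*.
*Selin₁* is an R-expression. Principle C requires it to be free everywhere.
*she₁* c-commands it and carries the same index.
The R-expression is bound → Principle C violation.

Principle C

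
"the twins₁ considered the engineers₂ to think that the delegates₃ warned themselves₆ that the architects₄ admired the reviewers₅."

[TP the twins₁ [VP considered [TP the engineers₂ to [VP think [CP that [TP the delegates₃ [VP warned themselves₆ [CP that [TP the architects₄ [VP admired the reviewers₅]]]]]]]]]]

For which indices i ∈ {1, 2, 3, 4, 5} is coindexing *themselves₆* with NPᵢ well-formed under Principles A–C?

*themselves* is an anaphor, so Principle A applies: it must be bound in its binding domain.
Binding domain of *themselves₆*: the embedded TP, whose subject is the delegates₃.
*the twins₁* c-commands the anaphor but is outside its binding domain → cannot satisfy Principle A.
*the engineers₂* c-commands the anaphor but is outside its binding domain → cannot satisfy Principle A.
*the delegates₃* c-commands the anaphor within its binding domain → licit binder.
*the architects₄* does not c-command the anaphor → cannot bind it.
*the reviewers₅* does not c-command the anaphor → cannot bind it.

{3}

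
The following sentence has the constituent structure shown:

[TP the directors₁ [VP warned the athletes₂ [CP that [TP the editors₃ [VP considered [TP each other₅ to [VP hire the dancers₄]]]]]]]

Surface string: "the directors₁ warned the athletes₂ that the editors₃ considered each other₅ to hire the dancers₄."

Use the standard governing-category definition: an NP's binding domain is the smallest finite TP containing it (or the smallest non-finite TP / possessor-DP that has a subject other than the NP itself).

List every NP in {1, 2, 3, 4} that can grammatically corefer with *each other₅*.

*each other* is an anaphor, so Principle A applies: it must be bound in its binding domain.
Binding domain of *each other₅*: the embedded TP, whose subject is the editors₃.
*the directors₁* c-commands the anaphor but is outside its binding domain → cannot satisfy Principle A.
*the athletes₂* c-commands the anaphor but is outside its binding domain → cannot satisfy Principle A.
*the editors₃* c-commands the anaphor within its binding domain → licit binder.
*the dancers₄* does not c-command the anaphor → cannot bind it.

{3}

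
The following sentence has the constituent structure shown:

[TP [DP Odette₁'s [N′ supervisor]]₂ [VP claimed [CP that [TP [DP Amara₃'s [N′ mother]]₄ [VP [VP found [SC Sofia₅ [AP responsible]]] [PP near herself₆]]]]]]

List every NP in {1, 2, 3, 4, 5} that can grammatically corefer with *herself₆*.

*herself* is an anaphor, so Principle A applies: it must be bound in its binding domain.
Binding domain of *herself₆*: the embedded TP, whose subject is [Amara₃'s mother]₄.
*Odette₁* does not c-command the anaphor → cannot bind it.
*[Odette₁'s supervisor]₂* c-commands the anaphor but is outside its binding domain → cannot satisfy Principle A.
*Amara₃* does not c-command the anaphor → cannot bind it.
*[Amara₃'s mother]₄* c-commands the anaphor within its binding domain → licit binder.
*Sofia₅* does not c-command the anaphor → cannot bind it.

{4}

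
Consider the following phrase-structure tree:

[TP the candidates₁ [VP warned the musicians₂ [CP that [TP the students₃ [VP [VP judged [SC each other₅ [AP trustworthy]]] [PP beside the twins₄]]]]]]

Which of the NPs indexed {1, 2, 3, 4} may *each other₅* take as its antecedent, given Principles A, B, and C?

*each other* is an anaphor, so Principle A applies: it must be bound in its binding domain.
Binding domain of *each other₅*: the embedded TP, whose subject is the students₃.
*the candidates₁* c-commands the anaphor but is outside its binding domain → cannot satisfy Principle A.
*the musicians₂* c-commands the anaphor but is outside its binding domain → cannot satisfy Principle A.
*the students₃* c-commands the anaphor within its binding domain → licit binder.
*the twins₄* does not c-command the anaphor → cannot bind it.

{3}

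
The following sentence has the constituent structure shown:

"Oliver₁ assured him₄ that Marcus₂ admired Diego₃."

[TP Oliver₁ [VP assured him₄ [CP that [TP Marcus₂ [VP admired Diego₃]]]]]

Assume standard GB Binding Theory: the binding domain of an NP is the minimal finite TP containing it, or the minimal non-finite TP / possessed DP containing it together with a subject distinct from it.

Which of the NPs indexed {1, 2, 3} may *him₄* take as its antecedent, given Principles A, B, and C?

*him* is a pronoun, so Principle B applies: it must be free in its binding domain.
Binding domain of *him₄*: the matrix TP, whose subject is Oliver₁.
*Oliver₁* c-commands the pronoun within its binding domain → coindexation would violate Principle B.
*Marcus₂*: the pronoun c-commands this R-expression → coindexation would violate Principle C on *Marcus₂*.
*Diego₃*: the pronoun c-commands this R-expression → coindexation would violate Principle C on *Diego₃*.

none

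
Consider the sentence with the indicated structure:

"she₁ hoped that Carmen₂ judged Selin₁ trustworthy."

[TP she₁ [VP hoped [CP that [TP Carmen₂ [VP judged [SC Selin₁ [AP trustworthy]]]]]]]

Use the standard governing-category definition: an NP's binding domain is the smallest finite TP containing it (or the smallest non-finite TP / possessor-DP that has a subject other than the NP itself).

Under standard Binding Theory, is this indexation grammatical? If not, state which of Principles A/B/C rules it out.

The two coindexed NPs are *she₁* and *Selin₁*.
*Selin₁* is an R-expression. Principle C requires it to be free everywhere.
*she₁* c-commands it and carries the same index.
The R-expression is bound → Principle C violation.

Principle C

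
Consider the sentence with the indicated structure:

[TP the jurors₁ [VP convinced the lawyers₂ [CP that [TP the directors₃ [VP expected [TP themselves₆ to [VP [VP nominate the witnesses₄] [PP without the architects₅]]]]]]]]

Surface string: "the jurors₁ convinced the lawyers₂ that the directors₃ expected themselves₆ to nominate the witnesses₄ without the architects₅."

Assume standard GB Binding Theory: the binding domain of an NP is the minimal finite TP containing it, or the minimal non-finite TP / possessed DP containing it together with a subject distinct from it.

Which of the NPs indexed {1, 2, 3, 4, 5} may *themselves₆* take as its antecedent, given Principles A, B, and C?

{3}

*themselves* is an anaphor, so Principle A applies: it must be bound in its binding domain.
Binding domain of *themselves₆*: the embedded TP, whose subject is the directors₃.
*the jurors₁* c-commands the anaphor but is outside its binding domain → cannot satisfy Principle A.
*the lawyers₂* c-commands the anaphor but is outside its binding domain → cannot satisfy Principle A.
*the directors₃* c-commands the anaphor within its binding domain → licit binder.
*the witnesses₄* does not c-command the anaphor → cannot bind it.
*the architects₅* does not c-command the anaphor → cannot bind it.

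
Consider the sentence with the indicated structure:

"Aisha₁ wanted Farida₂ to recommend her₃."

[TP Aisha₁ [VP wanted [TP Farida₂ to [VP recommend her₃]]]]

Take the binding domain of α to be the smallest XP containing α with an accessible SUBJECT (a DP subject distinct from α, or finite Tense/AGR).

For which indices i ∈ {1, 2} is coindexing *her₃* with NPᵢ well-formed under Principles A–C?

*her* is a pronoun, so Principle B applies: it must be free in its binding domain.
Binding domain of *her₃*: the embedded TP, whose subject is Farida₂.
*Aisha₁* c-commands the pronoun but from outside its binding domain, and is not c-commanded by it → coindexation permitted.
*Farida₂* c-commands the pronoun within its binding domain → coindexation would violate Principle B.

{1}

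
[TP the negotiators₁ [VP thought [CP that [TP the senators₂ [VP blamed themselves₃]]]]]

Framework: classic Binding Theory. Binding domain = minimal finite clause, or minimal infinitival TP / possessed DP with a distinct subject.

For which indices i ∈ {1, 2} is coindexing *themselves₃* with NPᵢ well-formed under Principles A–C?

*themselves* is an anaphor, so Principle A applies: it must be bound in its binding domain.
Binding domain of *themselves₃*: the embedded TP, whose subject is the senators₂.
*the negotiators₁* c-commands the anaphor but is outside its binding domain → cannot satisfy Principle A.
*the senators₂* c-commands the anaphor within its binding domain → licit binder.

{2}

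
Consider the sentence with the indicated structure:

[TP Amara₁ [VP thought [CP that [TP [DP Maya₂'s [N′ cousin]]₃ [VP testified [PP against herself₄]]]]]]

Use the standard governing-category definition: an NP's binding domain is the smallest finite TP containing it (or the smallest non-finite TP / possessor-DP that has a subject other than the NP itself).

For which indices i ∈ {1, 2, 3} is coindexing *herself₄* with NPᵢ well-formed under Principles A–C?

*herself* is an anaphor, so Principle A applies: it must be bound in its binding domain.
Binding domain of *herself₄*: the embedded TP, whose subject is [Maya₂'s cousin]₃.
*Amara₁* c-commands the anaphor but is outside its binding domain → cannot satisfy Principle A.
*Maya₂* does not c-command the anaphor → cannot bind it.
*[Maya₂'s cousin]₃* c-commands the anaphor within its binding domain → licit binder.

{3}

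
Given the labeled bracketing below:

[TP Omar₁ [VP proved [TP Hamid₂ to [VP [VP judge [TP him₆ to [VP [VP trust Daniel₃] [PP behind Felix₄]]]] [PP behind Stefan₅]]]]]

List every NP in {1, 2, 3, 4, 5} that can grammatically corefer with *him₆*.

{1, 5}

*him* is a pronoun, so Principle B applies: it must be free in its binding domain.
Binding domain of *him₆*: the embedded TP, whose subject is Hamid₂.
*Omar₁* c-commands the pronoun but from outside its binding domain, and is not c-commanded by it → coindexation permitted.
*Hamid₂* c-commands the pronoun within its binding domain → coindexation would violate Principle B.
*Daniel₃*: the pronoun c-commands this R-expression → coindexation would violate Principle C on *Daniel₃*.
*Felix₄*: the pronoun c-commands this R-expression → coindexation would violate Principle C on *Felix₄*.
*Stefan₅* and the pronoun do not c-command one another → neither Principle B nor Principle C is at stake; coindexation permitted.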